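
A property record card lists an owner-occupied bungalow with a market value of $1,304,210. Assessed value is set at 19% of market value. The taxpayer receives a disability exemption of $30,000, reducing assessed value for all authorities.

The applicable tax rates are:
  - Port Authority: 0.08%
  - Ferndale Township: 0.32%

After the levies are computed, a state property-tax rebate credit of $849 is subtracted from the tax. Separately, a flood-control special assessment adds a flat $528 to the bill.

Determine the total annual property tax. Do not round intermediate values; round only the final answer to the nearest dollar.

$550

Assessed value = $1,304,210 × 0.19 = $247,799.9
Taxable value = $247,799.9 − $30,000 = $217,799.9
Port Authority: $217,799.9 × 0.0008 = $174.23992
Ferndale Township: $217,799.9 × 0.0032 = $696.95968
Levies subtotal = $871.1996
After credit = $871.1996 − $849 = $22.1996
Total = $22.1996 + $528 = $550.1996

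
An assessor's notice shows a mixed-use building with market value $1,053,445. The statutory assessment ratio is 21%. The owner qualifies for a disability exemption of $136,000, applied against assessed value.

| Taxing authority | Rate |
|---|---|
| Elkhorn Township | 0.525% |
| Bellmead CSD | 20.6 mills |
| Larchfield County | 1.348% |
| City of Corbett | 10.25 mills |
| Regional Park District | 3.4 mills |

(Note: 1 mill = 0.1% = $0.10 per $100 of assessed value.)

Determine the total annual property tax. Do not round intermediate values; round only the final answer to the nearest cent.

$4,515.14

Assessed value = $1,053,445 × 0.21 = $221,223.45
Taxable value = $221,223.45 − $136,000 = $85,223.45
Elkhorn Township: $85,223.45 × 0.00525 = $447.4231125
Bellmead CSD: $85,223.45 × 0.0206 = $1,755.60307
Larchfield County: $85,223.45 × 0.01348 = $1,148.812106
City of Corbett: $85,223.45 × 0.01025 = $873.5403625
Regional Park District: $85,223.45 × 0.0034 = $289.75973
Total = $4,515.138381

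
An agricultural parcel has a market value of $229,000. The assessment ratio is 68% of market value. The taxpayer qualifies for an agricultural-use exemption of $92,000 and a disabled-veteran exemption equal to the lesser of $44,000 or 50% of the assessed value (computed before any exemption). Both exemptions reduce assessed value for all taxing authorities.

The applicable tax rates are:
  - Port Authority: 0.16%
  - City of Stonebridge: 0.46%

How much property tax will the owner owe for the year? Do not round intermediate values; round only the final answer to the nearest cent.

$122.26

Assessed value = $229,000 × 0.68 = $155,720
Disabled-veteran exemption = min($44,000, 50% × $155,720) = min($44,000, $77,860) = $44,000 (dollar cap binds)
Taxable value = $155,720 − $92,000 − $44,000 = $19,720
Port Authority: $19,720 × 0.0016 = $31.552
City of Stonebridge: $19,720 × 0.0046 = $90.712
Total = $122.264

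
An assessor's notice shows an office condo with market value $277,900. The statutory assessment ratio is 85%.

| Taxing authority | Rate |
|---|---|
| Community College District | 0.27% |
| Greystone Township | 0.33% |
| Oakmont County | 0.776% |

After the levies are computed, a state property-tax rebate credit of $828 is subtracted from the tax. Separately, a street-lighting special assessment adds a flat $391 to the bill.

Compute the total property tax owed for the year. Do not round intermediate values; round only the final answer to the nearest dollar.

$2,813

Assessed value = $277,900 × 0.85 = $236,215
Community College District: $236,215 × 0.0027 = $637.7805
Greystone Township: $236,215 × 0.0033 = $779.5095
Oakmont County: $236,215 × 0.00776 = $1,833.0284
Levies subtotal = $3,250.3184
After credit = $3,250.3184 − $828 = $2,422.3184
Total = $2,422.3184 + $391 = $2,813.3184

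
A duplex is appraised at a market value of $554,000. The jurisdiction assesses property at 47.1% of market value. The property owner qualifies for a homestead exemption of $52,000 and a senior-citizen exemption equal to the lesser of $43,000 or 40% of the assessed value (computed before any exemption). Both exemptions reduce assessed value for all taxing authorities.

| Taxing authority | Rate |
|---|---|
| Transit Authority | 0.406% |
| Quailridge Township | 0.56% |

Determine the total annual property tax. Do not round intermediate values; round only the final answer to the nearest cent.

$1,602.92

Assessed value = $554,000 × 0.471 = $260,934
Senior-citizen exemption = min($43,000, 40% × $260,934) = min($43,000, $104,373.6) = $43,000 (dollar cap binds)
Taxable value = $260,934 − $52,000 − $43,000 = $165,934
Transit Authority: $165,934 × 0.00406 = $673.69204
Quailridge Township: $165,934 × 0.0056 = $929.2304
Total = $1,602.92244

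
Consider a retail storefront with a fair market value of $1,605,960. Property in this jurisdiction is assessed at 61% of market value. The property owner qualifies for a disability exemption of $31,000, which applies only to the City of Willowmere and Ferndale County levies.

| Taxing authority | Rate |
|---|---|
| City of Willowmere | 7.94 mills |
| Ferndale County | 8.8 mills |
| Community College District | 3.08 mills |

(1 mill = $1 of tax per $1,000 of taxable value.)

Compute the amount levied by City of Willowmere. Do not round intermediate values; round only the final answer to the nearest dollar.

$7,532

Assessed value = $1,605,960 × 0.61 = $979,635.6
City of Willowmere taxable value = $979,635.6 − $31,000 = $948,635.6
City of Willowmere levy = $948,635.6 × 0.00794 = $7,532.166664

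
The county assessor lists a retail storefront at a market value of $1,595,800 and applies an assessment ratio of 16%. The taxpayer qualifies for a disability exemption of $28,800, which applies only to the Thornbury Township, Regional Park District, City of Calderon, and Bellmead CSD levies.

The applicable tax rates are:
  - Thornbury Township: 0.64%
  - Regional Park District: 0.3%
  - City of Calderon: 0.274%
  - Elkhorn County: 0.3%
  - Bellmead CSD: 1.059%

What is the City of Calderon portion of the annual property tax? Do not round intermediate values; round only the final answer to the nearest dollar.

Assessed value = $1,595,800 × 0.16 = $255,328
City of Calderon taxable value = $255,328 − $28,800 = $226,528
City of Calderon levy = $226,528 × 0.00274 = $620.68672

$621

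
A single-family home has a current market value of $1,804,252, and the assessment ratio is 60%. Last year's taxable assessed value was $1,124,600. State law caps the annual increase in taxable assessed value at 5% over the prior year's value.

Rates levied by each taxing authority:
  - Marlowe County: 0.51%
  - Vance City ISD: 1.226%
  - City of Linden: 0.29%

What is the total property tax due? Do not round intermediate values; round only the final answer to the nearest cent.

$21,932.49

Uncapped assessed value = $1,804,252 × 0.6 = $1,082,551.2
Cap limit = $1,124,600 × 1.05 = $1,180,830
Taxable assessed value = min($1,082,551.2, $1,180,830) = $1,082,551.2 (cap does not bind)
Marlowe County: $1,082,551.2 × 0.0051 = $5,521.01112
Vance City ISD: $1,082,551.2 × 0.01226 = $13,272.077712
City of Linden: $1,082,551.2 × 0.0029 = $3,139.39848
Total = $21,932.487312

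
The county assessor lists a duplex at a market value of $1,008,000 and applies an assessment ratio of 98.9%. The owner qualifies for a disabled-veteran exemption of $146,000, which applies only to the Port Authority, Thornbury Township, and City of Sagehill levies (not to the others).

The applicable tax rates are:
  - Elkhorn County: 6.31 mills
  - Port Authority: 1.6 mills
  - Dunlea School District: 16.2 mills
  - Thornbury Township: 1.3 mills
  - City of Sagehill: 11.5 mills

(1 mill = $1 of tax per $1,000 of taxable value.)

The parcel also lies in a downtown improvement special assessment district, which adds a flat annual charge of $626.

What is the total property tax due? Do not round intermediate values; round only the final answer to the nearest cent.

$35,319.62

Assessed value = $1,008,000 × 0.989 = $996,912
Elkhorn County: $996,912 × 0.00631 = $6,290.51472
Port Authority: ($996,912 − $146,000) × 0.0016 = $850,912 × 0.0016 = $1,361.4592
Dunlea School District: $996,912 × 0.0162 = $16,149.9744
Thornbury Township: ($996,912 − $146,000) × 0.0013 = $850,912 × 0.0013 = $1,106.1856
City of Sagehill: ($996,912 − $146,000) × 0.0115 = $850,912 × 0.0115 = $9,785.488
Levies subtotal = $34,693.62192
Total = $34,693.62192 + $626 = $35,319.62192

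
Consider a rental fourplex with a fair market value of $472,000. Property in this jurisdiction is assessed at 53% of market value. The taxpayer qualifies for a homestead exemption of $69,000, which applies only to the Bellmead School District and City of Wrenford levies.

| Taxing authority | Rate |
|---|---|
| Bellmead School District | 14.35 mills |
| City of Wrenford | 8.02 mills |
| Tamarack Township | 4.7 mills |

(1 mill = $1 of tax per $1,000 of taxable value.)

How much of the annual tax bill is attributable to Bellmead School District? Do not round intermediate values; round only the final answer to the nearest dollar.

Assessed value = $472,000 × 0.53 = $250,160
Bellmead School District taxable value = $250,160 − $69,000 = $181,160
Bellmead School District levy = $181,160 × 0.01435 = $2,599.646

$2,600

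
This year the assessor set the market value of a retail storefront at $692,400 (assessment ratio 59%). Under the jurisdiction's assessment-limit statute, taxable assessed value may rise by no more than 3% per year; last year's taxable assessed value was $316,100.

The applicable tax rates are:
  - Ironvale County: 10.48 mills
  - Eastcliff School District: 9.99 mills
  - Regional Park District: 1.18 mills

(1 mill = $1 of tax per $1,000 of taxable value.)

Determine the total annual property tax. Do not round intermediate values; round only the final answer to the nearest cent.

Uncapped assessed value = $692,400 × 0.59 = $408,516
Cap limit = $316,100 × 1.03 = $325,583
Taxable assessed value = min($408,516, $325,583) = $325,583 (cap binds)
Ironvale County: $325,583 × 0.01048 = $3,412.10984
Eastcliff School District: $325,583 × 0.00999 = $3,252.57417
Regional Park District: $325,583 × 0.00118 = $384.18794
Total = $7,048.87195

$7,048.87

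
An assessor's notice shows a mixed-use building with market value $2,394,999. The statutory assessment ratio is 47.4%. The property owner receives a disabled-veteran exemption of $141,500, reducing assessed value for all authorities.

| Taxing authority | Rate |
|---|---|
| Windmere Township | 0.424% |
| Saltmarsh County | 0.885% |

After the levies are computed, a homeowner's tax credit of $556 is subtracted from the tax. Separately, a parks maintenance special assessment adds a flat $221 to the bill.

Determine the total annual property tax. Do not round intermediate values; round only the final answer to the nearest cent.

$12,672.92

Assessed value = $2,394,999 × 0.474 = $1,135,229.526
Taxable value = $1,135,229.526 − $141,500 = $993,729.526
Windmere Township: $993,729.526 × 0.00424 = $4,213.41319024
Saltmarsh County: $993,729.526 × 0.00885 = $8,794.5063051
Levies subtotal = $13,007.91949534
After credit = $13,007.91949534 − $556 = $12,451.91949534
Total = $12,451.91949534 + $221 = $12,672.91949534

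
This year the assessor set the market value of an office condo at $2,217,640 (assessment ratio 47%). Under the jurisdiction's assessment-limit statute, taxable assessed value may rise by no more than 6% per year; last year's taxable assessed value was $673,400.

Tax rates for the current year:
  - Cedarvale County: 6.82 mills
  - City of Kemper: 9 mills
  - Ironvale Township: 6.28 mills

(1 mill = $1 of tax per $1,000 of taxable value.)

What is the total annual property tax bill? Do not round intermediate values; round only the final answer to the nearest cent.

$15,775.07

Uncapped assessed value = $2,217,640 × 0.47 = $1,042,290.8
Cap limit = $673,400 × 1.06 = $713,804
Taxable assessed value = min($1,042,290.8, $713,804) = $713,804 (cap binds)
Cedarvale County: $713,804 × 0.00682 = $4,868.14328
City of Kemper: $713,804 × 0.009 = $6,424.236
Ironvale Township: $713,804 × 0.00628 = $4,482.68912
Total = $15,775.0684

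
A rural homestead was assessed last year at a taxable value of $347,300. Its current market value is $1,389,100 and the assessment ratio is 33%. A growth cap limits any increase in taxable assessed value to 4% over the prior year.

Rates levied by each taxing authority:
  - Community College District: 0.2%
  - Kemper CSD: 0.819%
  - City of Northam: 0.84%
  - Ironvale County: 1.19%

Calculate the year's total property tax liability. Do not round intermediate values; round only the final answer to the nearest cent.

$11,012.74

Uncapped assessed value = $1,389,100 × 0.33 = $458,403
Cap limit = $347,300 × 1.04 = $361,192
Taxable assessed value = min($458,403, $361,192) = $361,192 (cap binds)
Community College District: $361,192 × 0.002 = $722.384
Kemper CSD: $361,192 × 0.00819 = $2,958.16248
City of Northam: $361,192 × 0.0084 = $3,034.0128
Ironvale County: $361,192 × 0.0119 = $4,298.1848
Total = $11,012.74408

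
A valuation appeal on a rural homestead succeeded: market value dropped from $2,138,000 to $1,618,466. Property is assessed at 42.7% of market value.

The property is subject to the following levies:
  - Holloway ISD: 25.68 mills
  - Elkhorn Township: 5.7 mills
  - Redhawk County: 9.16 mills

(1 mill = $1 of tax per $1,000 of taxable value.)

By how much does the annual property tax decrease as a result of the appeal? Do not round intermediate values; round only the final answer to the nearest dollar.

Old assessed value = $2,138,000 × 0.427 = $912,926
New assessed value = $1,618,466 × 0.427 = $691,084.982
Combined rate = 0.02568 + 0.0057 + 0.00916 = 0.04054
Old tax = $912,926 × 0.04054 = $37,010.02004
New tax = $691,084.982 × 0.04054 = $28,016.58517028
Reduction = $37,010.02004 − $28,016.58517028 = $8,993.43486972

$8,993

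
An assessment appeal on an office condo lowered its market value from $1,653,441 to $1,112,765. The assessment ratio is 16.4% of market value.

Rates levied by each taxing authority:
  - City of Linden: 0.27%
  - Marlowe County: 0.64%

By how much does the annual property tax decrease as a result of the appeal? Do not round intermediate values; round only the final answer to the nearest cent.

$806.90

Old assessed value = $1,653,441 × 0.164 = $271,164.324
New assessed value = $1,112,765 × 0.164 = $182,493.46
Combined rate = 0.0027 + 0.0064 = 0.0091
Old tax = $271,164.324 × 0.0091 = $2,467.5953484
New tax = $182,493.46 × 0.0091 = $1,660.690486
Reduction = $2,467.5953484 − $1,660.690486 = $806.9048624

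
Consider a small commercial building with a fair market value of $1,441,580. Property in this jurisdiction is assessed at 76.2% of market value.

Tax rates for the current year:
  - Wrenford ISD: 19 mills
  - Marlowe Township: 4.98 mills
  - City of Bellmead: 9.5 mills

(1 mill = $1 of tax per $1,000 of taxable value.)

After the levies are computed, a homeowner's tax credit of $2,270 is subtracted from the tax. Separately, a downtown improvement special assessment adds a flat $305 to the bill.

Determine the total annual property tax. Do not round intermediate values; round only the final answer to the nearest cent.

$34,812.24

Assessed value = $1,441,580 × 0.762 = $1,098,483.96
Wrenford ISD: $1,098,483.96 × 0.019 = $20,871.19524
Marlowe Township: $1,098,483.96 × 0.00498 = $5,470.4501208
City of Bellmead: $1,098,483.96 × 0.0095 = $10,435.59762
Levies subtotal = $36,777.2429808
After credit = $36,777.2429808 − $2,270 = $34,507.2429808
Total = $34,507.2429808 + $305 = $34,812.2429808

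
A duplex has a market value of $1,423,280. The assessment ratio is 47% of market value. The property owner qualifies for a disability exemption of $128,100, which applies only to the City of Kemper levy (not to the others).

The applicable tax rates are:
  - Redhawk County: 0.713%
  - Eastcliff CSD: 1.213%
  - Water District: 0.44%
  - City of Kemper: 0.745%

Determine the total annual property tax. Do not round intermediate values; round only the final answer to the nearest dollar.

$19,856

Assessed value = $1,423,280 × 0.47 = $668,941.6
Redhawk County: $668,941.6 × 0.00713 = $4,769.553608
Eastcliff CSD: $668,941.6 × 0.01213 = $8,114.261608
Water District: $668,941.6 × 0.0044 = $2,943.34304
City of Kemper: ($668,941.6 − $128,100) × 0.00745 = $540,841.6 × 0.00745 = $4,029.26992
Total = $19,856.428176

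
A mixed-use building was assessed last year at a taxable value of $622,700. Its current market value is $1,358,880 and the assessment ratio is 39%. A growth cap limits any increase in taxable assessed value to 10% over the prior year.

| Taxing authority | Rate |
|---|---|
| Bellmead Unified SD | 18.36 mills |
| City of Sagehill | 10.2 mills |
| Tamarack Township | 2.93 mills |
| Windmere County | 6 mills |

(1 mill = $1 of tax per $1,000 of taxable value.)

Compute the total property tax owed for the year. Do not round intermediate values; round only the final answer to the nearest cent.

$19,868.32

Uncapped assessed value = $1,358,880 × 0.39 = $529,963.2
Cap limit = $622,700 × 1.1 = $684,970
Taxable assessed value = min($529,963.2, $684,970) = $529,963.2 (cap does not bind)
Bellmead Unified SD: $529,963.2 × 0.01836 = $9,730.124352
City of Sagehill: $529,963.2 × 0.0102 = $5,405.62464
Tamarack Township: $529,963.2 × 0.00293 = $1,552.792176
Windmere County: $529,963.2 × 0.006 = $3,179.7792
Total = $19,868.320368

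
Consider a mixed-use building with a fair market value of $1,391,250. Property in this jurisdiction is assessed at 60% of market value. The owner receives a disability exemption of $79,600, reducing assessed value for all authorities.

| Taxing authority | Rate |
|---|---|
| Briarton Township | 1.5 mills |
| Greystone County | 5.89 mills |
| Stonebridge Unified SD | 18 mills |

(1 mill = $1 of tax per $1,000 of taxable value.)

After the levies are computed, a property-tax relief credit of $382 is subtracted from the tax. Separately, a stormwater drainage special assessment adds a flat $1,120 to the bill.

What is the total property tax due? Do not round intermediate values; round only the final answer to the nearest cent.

$19,911.26

Assessed value = $1,391,250 × 0.6 = $834,750
Taxable value = $834,750 − $79,600 = $755,150
Briarton Township: $755,150 × 0.0015 = $1,132.725
Greystone County: $755,150 × 0.00589 = $4,447.8335
Stonebridge Unified SD: $755,150 × 0.018 = $13,592.7
Levies subtotal = $19,173.2585
After credit = $19,173.2585 − $382 = $18,791.2585
Total = $18,791.2585 + $1,120 = $19,911.2585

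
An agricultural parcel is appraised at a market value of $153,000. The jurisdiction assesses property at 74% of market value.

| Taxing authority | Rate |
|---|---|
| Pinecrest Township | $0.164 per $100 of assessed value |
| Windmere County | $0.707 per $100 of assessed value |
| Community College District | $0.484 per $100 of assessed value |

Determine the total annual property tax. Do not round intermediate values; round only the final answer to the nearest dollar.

$1,534

Assessed value = $153,000 × 0.74 = $113,220
Pinecrest Township: $113,220 × 0.00164 = $185.6808
Windmere County: $113,220 × 0.00707 = $800.4654
Community College District: $113,220 × 0.00484 = $547.9848
Total = $185.6808 + $800.4654 + $547.9848 = $1,534.131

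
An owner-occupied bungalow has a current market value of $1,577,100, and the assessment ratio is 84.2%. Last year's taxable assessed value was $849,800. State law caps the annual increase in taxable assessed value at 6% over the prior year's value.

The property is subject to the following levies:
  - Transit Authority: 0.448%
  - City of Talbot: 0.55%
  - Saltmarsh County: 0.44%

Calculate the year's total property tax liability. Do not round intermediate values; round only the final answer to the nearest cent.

Uncapped assessed value = $1,577,100 × 0.842 = $1,327,918.2
Cap limit = $849,800 × 1.06 = $900,788
Taxable assessed value = min($1,327,918.2, $900,788) = $900,788 (cap binds)
Transit Authority: $900,788 × 0.00448 = $4,035.53024
City of Talbot: $900,788 × 0.0055 = $4,954.334
Saltmarsh County: $900,788 × 0.0044 = $3,963.4672
Total = $12,953.33144

$12,953.33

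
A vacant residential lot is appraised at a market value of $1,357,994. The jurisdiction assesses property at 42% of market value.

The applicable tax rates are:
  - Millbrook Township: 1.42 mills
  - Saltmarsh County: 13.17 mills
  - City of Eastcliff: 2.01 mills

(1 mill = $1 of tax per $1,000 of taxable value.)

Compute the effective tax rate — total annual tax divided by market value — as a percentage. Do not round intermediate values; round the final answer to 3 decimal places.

Assessed value = $1,357,994 × 0.42 = $570,357.48
Millbrook Township: $570,357.48 × 0.00142 = $809.9076216
Saltmarsh County: $570,357.48 × 0.01317 = $7,511.6080116
City of Eastcliff: $570,357.48 × 0.00201 = $1,146.4185348
Total tax = $9,467.934168
Effective rate = $9,467.934168 ÷ $1,357,994 = 0.697% of market value

0.697%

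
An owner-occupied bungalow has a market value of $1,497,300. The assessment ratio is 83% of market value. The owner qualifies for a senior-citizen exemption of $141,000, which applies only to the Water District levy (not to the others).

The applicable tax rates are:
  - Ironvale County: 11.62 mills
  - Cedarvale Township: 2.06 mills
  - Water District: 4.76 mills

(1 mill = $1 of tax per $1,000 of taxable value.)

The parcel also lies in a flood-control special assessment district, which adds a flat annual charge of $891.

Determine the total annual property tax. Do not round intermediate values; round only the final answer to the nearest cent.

Assessed value = $1,497,300 × 0.83 = $1,242,759
Ironvale County: $1,242,759 × 0.01162 = $14,440.85958
Cedarvale Township: $1,242,759 × 0.00206 = $2,560.08354
Water District: ($1,242,759 − $141,000) × 0.00476 = $1,101,759 × 0.00476 = $5,244.37284
Levies subtotal = $22,245.31596
Total = $22,245.31596 + $891 = $23,136.31596

$23,136.32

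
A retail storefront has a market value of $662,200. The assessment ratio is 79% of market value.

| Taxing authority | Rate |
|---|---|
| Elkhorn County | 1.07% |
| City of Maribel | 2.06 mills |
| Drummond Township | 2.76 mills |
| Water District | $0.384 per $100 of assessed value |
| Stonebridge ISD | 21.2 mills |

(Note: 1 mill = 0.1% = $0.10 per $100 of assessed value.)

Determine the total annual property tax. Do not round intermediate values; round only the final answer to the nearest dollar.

$21,218

Assessed value = $662,200 × 0.79 = $523,138
Elkhorn County: $523,138 × 0.0107 = $5,597.5766
City of Maribel: $523,138 × 0.00206 = $1,077.66428
Drummond Township: $523,138 × 0.00276 = $1,443.86088
Water District: $523,138 × 0.00384 = $2,008.84992
Stonebridge ISD: $523,138 × 0.0212 = $11,090.5256
Total = $21,218.47728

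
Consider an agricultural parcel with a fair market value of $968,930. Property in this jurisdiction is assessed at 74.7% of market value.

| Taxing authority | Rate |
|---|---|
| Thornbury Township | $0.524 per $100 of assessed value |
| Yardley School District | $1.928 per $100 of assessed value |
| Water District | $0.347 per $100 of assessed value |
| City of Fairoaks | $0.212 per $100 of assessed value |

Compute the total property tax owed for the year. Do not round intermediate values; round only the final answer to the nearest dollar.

$21,793

Assessed value = $968,930 × 0.747 = $723,790.71
Thornbury Township: $723,790.71 × 0.00524 = $3,792.6633204
Yardley School District: $723,790.71 × 0.01928 = $13,954.6848888
Water District: $723,790.71 × 0.00347 = $2,511.5537637
City of Fairoaks: $723,790.71 × 0.00212 = $1,534.4363052
Total = $3,792.6633204 + $13,954.6848888 + $2,511.5537637 + $1,534.4363052 = $21,793.3382781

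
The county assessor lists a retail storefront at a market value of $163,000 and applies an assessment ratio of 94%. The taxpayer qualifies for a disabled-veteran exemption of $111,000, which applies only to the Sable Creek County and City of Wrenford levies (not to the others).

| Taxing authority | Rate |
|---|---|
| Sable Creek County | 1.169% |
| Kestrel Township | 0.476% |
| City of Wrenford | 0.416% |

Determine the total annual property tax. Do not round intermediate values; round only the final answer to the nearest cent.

$1,398.51

Assessed value = $163,000 × 0.94 = $153,220
Sable Creek County: ($153,220 − $111,000) × 0.01169 = $42,220 × 0.01169 = $493.5518
Kestrel Township: $153,220 × 0.00476 = $729.3272
City of Wrenford: ($153,220 − $111,000) × 0.00416 = $42,220 × 0.00416 = $175.6352
Total = $1,398.5142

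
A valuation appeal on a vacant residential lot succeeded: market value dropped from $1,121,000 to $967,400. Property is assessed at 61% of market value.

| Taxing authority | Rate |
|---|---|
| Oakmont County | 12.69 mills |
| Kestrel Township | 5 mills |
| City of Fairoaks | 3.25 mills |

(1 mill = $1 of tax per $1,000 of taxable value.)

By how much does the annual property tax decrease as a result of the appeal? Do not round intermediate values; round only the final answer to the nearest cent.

$1,961.99

Old assessed value = $1,121,000 × 0.61 = $683,810
New assessed value = $967,400 × 0.61 = $590,114
Combined rate = 0.01269 + 0.005 + 0.00325 = 0.02094
Old tax = $683,810 × 0.02094 = $14,318.9814
New tax = $590,114 × 0.02094 = $12,356.98716
Reduction = $14,318.9814 − $12,356.98716 = $1,961.99424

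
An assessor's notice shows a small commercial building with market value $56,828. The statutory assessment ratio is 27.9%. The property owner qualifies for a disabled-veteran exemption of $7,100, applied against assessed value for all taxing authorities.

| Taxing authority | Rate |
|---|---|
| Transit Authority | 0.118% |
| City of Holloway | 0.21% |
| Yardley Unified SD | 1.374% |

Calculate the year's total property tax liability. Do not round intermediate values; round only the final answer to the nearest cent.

$149.01

Assessed value = $56,828 × 0.279 = $15,855.012
Taxable value = $15,855.012 − $7,100 = $8,755.012
Transit Authority: $8,755.012 × 0.00118 = $10.33091416
City of Holloway: $8,755.012 × 0.0021 = $18.3855252
Yardley Unified SD: $8,755.012 × 0.01374 = $120.29386488
Total = $10.33091416 + $18.3855252 + $120.29386488 = $149.01030424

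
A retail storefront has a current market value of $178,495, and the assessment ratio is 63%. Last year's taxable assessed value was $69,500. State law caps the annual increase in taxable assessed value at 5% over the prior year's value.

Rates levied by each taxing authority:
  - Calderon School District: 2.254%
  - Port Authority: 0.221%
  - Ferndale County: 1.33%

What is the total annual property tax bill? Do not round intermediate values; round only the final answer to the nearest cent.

$2,776.70

Uncapped assessed value = $178,495 × 0.63 = $112,451.85
Cap limit = $69,500 × 1.05 = $72,975
Taxable assessed value = min($112,451.85, $72,975) = $72,975 (cap binds)
Calderon School District: $72,975 × 0.02254 = $1,644.8565
Port Authority: $72,975 × 0.00221 = $161.27475
Ferndale County: $72,975 × 0.0133 = $970.5675
Total = $2,776.69875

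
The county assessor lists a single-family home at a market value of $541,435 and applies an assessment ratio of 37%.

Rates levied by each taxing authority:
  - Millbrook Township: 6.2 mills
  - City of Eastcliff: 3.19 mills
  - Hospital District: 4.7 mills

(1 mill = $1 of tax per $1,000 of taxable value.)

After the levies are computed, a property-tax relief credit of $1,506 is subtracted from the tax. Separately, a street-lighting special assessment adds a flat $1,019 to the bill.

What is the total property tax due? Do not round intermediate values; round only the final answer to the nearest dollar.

$2,336

Assessed value = $541,435 × 0.37 = $200,330.95
Millbrook Township: $200,330.95 × 0.0062 = $1,242.05189
City of Eastcliff: $200,330.95 × 0.00319 = $639.0557305
Hospital District: $200,330.95 × 0.0047 = $941.555465
Levies subtotal = $2,822.6630855
After credit = $2,822.6630855 − $1,506 = $1,316.6630855
Total = $1,316.6630855 + $1,019 = $2,335.6630855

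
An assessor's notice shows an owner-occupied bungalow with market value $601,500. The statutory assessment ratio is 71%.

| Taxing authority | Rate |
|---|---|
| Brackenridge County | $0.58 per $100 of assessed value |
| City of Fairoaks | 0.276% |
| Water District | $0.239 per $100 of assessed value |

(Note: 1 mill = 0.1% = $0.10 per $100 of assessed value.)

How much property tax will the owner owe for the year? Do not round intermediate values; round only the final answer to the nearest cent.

Assessed value = $601,500 × 0.71 = $427,065
Brackenridge County: $427,065 × 0.0058 = $2,476.977
City of Fairoaks: $427,065 × 0.00276 = $1,178.6994
Water District: $427,065 × 0.00239 = $1,020.68535
Total = $4,676.36175

$4,676.36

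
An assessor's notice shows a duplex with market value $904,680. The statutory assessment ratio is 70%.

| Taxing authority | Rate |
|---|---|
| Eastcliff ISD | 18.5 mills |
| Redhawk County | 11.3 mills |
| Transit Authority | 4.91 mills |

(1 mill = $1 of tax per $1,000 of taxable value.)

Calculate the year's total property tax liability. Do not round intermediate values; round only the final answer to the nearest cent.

Assessed value = $904,680 × 0.7 = $633,276
Eastcliff ISD: $633,276 × 0.0185 = $11,715.606
Redhawk County: $633,276 × 0.0113 = $7,156.0188
Transit Authority: $633,276 × 0.00491 = $3,109.38516
Total = $11,715.606 + $7,156.0188 + $3,109.38516 = $21,981.00996

$21,981.01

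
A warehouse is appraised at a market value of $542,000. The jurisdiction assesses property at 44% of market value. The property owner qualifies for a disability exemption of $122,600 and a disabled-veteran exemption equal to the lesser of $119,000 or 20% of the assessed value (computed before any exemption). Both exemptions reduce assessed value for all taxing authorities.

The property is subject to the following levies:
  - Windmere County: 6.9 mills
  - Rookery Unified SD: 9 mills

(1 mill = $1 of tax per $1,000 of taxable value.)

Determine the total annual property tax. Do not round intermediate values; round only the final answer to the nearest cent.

$1,084.13

Assessed value = $542,000 × 0.44 = $238,480
Disabled-veteran exemption = min($119,000, 20% × $238,480) = min($119,000, $47,696) = $47,696 (percentage binds)
Taxable value = $238,480 − $122,600 − $47,696 = $68,184
Windmere County: $68,184 × 0.0069 = $470.4696
Rookery Unified SD: $68,184 × 0.009 = $613.656
Total = $1,084.1256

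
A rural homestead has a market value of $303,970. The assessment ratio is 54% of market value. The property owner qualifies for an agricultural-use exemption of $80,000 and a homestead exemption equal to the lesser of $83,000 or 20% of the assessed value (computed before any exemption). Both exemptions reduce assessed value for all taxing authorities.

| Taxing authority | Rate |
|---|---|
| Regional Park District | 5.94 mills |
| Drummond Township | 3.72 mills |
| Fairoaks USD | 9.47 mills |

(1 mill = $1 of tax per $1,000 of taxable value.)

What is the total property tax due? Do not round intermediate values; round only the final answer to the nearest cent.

$981.66

Assessed value = $303,970 × 0.54 = $164,143.8
Homestead exemption = min($83,000, 20% × $164,143.8) = min($83,000, $32,828.76) = $32,828.76 (percentage binds)
Taxable value = $164,143.8 − $80,000 − $32,828.76 = $51,315.04
Regional Park District: $51,315.04 × 0.00594 = $304.8113376
Drummond Township: $51,315.04 × 0.00372 = $190.8919488
Fairoaks USD: $51,315.04 × 0.00947 = $485.9534288
Total = $981.6567152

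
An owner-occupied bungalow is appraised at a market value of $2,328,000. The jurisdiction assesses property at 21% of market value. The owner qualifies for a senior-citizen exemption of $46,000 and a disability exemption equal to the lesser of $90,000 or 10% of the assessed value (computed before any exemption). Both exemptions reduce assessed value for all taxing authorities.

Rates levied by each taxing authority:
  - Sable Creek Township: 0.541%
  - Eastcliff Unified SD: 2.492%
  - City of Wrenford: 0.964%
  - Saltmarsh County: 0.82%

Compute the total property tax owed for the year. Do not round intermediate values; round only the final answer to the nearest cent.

$18,978.59

Assessed value = $2,328,000 × 0.21 = $488,880
Disability exemption = min($90,000, 10% × $488,880) = min($90,000, $48,888) = $48,888 (percentage binds)
Taxable value = $488,880 − $46,000 − $48,888 = $393,992
Sable Creek Township: $393,992 × 0.00541 = $2,131.49672
Eastcliff Unified SD: $393,992 × 0.02492 = $9,818.28064
City of Wrenford: $393,992 × 0.00964 = $3,798.08288
Saltmarsh County: $393,992 × 0.0082 = $3,230.7344
Total = $18,978.59464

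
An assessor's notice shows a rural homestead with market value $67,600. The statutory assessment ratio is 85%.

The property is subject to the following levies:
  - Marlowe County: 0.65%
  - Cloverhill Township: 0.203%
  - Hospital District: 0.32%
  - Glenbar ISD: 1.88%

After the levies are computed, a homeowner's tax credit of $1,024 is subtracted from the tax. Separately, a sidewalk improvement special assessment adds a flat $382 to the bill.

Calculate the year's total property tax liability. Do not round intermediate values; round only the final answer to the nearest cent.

$1,112.25

Assessed value = $67,600 × 0.85 = $57,460
Marlowe County: $57,460 × 0.0065 = $373.49
Cloverhill Township: $57,460 × 0.00203 = $116.6438
Hospital District: $57,460 × 0.0032 = $183.872
Glenbar ISD: $57,460 × 0.0188 = $1,080.248
Levies subtotal = $1,754.2538
After credit = $1,754.2538 − $1,024 = $730.2538
Total = $730.2538 + $382 = $1,112.2538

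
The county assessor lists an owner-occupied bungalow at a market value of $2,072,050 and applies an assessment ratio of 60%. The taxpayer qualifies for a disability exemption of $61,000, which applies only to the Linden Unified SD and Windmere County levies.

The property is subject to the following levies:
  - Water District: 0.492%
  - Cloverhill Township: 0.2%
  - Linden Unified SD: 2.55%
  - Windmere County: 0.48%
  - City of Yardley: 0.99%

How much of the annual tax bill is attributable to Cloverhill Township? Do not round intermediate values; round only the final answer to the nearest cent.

Assessed value = $2,072,050 × 0.6 = $1,243,230
Cloverhill Township taxable value = $1,243,230 (exemption does not apply)
Cloverhill Township levy = $1,243,230 × 0.002 = $2,486.46

$2,486.46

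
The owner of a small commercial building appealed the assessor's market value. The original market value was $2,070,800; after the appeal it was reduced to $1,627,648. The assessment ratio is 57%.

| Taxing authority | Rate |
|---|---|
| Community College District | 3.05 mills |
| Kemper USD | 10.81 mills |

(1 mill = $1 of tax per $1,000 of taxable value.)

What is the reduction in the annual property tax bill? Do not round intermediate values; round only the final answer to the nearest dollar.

Old assessed value = $2,070,800 × 0.57 = $1,180,356
New assessed value = $1,627,648 × 0.57 = $927,759.36
Combined rate = 0.00305 + 0.01081 = 0.01386
Old tax = $1,180,356 × 0.01386 = $16,359.73416
New tax = $927,759.36 × 0.01386 = $12,858.7447296
Reduction = $16,359.73416 − $12,858.7447296 = $3,500.9894304

$3,501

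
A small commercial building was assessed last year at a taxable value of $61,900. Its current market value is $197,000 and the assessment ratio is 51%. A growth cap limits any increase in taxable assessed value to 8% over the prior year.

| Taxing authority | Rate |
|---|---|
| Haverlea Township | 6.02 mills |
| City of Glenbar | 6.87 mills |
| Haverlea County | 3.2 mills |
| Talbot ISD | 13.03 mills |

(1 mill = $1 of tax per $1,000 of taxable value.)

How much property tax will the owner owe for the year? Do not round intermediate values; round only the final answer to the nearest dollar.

$1,947

Uncapped assessed value = $197,000 × 0.51 = $100,470
Cap limit = $61,900 × 1.08 = $66,852
Taxable assessed value = min($100,470, $66,852) = $66,852 (cap binds)
Haverlea Township: $66,852 × 0.00602 = $402.44904
City of Glenbar: $66,852 × 0.00687 = $459.27324
Haverlea County: $66,852 × 0.0032 = $213.9264
Talbot ISD: $66,852 × 0.01303 = $871.08156
Total = $1,946.73024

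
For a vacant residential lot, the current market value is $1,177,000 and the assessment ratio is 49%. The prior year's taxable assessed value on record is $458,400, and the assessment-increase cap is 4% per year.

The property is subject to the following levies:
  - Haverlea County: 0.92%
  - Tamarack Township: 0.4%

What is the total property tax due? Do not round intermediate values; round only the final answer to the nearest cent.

$6,292.92

Uncapped assessed value = $1,177,000 × 0.49 = $576,730
Cap limit = $458,400 × 1.04 = $476,736
Taxable assessed value = min($576,730, $476,736) = $476,736 (cap binds)
Haverlea County: $476,736 × 0.0092 = $4,385.9712
Tamarack Township: $476,736 × 0.004 = $1,906.944
Total = $6,292.9152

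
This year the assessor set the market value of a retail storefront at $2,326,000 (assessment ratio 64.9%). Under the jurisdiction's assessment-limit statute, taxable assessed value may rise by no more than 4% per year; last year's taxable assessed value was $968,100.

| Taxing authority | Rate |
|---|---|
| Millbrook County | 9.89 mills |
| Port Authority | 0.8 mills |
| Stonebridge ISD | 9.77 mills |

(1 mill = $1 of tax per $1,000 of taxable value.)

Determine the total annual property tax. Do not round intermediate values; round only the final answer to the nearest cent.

Uncapped assessed value = $2,326,000 × 0.649 = $1,509,574
Cap limit = $968,100 × 1.04 = $1,006,824
Taxable assessed value = min($1,509,574, $1,006,824) = $1,006,824 (cap binds)
Millbrook County: $1,006,824 × 0.00989 = $9,957.48936
Port Authority: $1,006,824 × 0.0008 = $805.4592
Stonebridge ISD: $1,006,824 × 0.00977 = $9,836.67048
Total = $20,599.61904

$20,599.62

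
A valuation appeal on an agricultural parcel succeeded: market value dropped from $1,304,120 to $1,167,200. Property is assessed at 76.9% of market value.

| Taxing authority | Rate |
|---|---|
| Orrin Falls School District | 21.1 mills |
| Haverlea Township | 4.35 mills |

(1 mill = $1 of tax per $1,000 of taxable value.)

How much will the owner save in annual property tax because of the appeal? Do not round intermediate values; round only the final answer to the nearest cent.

$2,679.67

Old assessed value = $1,304,120 × 0.769 = $1,002,868.28
New assessed value = $1,167,200 × 0.769 = $897,576.8
Combined rate = 0.0211 + 0.00435 = 0.02545
Old tax = $1,002,868.28 × 0.02545 = $25,522.997726
New tax = $897,576.8 × 0.02545 = $22,843.32956
Reduction = $25,522.997726 − $22,843.32956 = $2,679.668166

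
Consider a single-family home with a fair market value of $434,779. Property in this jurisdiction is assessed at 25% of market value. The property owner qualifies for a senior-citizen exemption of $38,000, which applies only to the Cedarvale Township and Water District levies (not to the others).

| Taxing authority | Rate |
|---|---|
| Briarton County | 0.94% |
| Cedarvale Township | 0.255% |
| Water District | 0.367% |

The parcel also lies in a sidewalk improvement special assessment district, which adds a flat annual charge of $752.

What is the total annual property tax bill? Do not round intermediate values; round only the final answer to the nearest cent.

$2,213.45

Assessed value = $434,779 × 0.25 = $108,694.75
Briarton County: $108,694.75 × 0.0094 = $1,021.73065
Cedarvale Township: ($108,694.75 − $38,000) × 0.00255 = $70,694.75 × 0.00255 = $180.2716125
Water District: ($108,694.75 − $38,000) × 0.00367 = $70,694.75 × 0.00367 = $259.4497325
Levies subtotal = $1,461.451995
Total = $1,461.451995 + $752 = $2,213.451995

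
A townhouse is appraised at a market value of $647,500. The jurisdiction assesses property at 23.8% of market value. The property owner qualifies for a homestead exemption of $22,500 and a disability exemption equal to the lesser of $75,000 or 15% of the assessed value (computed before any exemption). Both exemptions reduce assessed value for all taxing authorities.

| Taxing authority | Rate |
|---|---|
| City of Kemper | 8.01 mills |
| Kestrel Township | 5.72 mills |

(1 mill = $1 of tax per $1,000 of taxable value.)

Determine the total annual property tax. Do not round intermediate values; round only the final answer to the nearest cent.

$1,489.56

Assessed value = $647,500 × 0.238 = $154,105
Disability exemption = min($75,000, 15% × $154,105) = min($75,000, $23,115.75) = $23,115.75 (percentage binds)
Taxable value = $154,105 − $22,500 − $23,115.75 = $108,489.25
City of Kemper: $108,489.25 × 0.00801 = $868.9988925
Kestrel Township: $108,489.25 × 0.00572 = $620.55851
Total = $1,489.5574025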